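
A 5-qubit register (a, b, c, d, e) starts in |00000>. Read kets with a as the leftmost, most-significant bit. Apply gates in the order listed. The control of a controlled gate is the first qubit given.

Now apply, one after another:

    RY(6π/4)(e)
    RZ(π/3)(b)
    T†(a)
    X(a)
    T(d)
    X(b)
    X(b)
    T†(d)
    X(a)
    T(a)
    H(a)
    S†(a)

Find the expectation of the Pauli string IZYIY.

In the final state, IZYIY has expectation 0. Key observation: the block from step 3 through step 10 cancels to the identity and can be dropped.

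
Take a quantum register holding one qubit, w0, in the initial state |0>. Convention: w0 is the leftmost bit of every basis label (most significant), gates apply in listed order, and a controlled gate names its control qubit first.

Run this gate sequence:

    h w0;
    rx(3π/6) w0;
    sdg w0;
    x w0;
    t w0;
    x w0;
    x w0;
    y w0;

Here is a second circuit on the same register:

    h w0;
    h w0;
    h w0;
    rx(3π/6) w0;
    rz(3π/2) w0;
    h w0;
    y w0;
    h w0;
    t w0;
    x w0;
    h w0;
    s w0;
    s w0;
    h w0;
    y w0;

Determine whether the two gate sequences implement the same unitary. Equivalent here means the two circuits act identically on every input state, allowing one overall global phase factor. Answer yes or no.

No — the two circuits implement different unitaries, even allowing a global phase.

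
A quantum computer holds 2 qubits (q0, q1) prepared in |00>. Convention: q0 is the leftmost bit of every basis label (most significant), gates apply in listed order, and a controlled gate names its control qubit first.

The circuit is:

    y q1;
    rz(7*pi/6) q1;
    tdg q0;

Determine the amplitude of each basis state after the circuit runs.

The final amplitudes are -exp(I*pi/12) on |01>, and 0 on every other basis state.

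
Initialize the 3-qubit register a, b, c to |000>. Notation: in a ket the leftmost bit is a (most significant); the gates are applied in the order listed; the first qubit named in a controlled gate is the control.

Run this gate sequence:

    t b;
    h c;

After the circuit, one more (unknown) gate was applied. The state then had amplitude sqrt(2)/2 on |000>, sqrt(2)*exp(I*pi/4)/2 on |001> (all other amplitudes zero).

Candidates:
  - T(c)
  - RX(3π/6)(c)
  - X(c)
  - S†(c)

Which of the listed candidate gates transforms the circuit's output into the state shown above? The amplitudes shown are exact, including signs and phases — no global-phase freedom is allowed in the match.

The applied gate was T(c).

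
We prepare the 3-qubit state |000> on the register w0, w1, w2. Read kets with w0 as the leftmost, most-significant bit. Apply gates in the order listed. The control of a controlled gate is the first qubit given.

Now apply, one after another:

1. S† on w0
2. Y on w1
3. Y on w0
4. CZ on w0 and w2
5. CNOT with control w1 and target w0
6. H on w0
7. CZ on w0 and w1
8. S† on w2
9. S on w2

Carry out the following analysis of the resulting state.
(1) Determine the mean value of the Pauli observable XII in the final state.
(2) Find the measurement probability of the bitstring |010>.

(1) The observable XII averages to -1.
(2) The probability of measuring |010> is 1/2.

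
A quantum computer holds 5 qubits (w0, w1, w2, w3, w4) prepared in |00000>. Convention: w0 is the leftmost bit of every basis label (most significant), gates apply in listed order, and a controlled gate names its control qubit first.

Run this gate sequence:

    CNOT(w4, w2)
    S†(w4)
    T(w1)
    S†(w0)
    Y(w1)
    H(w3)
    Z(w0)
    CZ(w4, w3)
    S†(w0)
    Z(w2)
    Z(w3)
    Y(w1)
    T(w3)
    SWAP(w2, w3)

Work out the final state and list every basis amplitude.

After the circuit, the state carries amplitude sqrt(2)/2 on |00000>, -sqrt(2)*exp(I*pi/4)/2 on |00100>, and 0 on every other basis state.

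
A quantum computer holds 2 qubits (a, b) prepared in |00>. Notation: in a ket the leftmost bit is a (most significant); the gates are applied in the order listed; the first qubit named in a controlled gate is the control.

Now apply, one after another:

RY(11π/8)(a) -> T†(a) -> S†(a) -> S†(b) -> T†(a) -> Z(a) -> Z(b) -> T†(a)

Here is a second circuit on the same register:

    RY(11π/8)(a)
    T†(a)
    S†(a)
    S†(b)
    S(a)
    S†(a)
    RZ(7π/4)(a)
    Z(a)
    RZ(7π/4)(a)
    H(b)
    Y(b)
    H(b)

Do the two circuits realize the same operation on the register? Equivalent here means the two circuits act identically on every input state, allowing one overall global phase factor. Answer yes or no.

No, they are not equivalent — no single phase factor reconciles the two unitaries.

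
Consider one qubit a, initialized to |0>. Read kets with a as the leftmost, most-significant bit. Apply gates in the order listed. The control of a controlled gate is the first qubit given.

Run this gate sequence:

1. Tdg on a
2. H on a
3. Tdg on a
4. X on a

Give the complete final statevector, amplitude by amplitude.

After the circuit, the state carries amplitude -sqrt(2)*exp(3*I*pi/4)/2 on |0>, sqrt(2)/2 on |1>.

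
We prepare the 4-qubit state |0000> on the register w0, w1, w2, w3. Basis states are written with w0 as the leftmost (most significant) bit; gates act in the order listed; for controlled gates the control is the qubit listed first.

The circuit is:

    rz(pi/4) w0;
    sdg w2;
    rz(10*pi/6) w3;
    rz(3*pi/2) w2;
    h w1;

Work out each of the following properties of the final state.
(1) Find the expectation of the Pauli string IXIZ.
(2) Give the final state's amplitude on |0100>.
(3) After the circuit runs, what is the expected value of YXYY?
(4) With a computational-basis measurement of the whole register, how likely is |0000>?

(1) The expectation value of IXIZ is 1.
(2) |0100> carries amplitude sqrt(2)*exp(7*I*pi/24)/2 in the final state.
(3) In the final state, YXYY has expectation 0.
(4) The probability of measuring |0000> is 1/2.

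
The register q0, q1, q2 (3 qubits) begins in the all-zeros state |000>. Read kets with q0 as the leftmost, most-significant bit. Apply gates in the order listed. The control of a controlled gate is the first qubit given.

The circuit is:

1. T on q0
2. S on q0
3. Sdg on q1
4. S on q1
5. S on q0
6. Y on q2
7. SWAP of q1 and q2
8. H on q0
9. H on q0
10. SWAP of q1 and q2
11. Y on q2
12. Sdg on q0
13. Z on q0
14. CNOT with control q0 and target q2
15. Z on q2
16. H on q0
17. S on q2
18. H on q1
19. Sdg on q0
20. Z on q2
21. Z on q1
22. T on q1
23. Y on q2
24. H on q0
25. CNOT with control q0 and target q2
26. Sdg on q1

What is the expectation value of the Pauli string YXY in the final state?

In the final state, YXY has expectation 0.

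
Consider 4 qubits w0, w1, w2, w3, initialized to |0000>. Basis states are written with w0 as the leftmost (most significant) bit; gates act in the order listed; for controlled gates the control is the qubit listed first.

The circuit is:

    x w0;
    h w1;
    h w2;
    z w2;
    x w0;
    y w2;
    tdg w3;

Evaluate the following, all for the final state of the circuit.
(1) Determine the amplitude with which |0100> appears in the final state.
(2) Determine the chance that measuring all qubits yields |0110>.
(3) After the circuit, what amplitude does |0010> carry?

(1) |0100> carries amplitude I/2 in the final state.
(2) The probability of measuring |0110> is 1/4.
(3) The final state's coefficient on |0010> equals I/2.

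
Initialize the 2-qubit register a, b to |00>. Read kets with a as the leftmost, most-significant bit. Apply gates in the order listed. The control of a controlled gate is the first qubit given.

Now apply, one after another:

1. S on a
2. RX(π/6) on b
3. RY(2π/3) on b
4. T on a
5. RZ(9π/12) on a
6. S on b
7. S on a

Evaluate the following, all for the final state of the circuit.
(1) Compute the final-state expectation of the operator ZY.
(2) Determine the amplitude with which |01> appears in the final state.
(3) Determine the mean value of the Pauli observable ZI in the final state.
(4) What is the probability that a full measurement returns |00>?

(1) The expectation value of ZY is 3/4.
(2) |01> carries amplitude (-sqrt(6) + sqrt(2) - 3*sqrt(2)*I - sqrt(6)*I)*exp(5*I*pi/8)/8 in the final state.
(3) The observable ZI averages to 1.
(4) A full measurement returns |00> with probability 1/2 - sqrt(3)/8.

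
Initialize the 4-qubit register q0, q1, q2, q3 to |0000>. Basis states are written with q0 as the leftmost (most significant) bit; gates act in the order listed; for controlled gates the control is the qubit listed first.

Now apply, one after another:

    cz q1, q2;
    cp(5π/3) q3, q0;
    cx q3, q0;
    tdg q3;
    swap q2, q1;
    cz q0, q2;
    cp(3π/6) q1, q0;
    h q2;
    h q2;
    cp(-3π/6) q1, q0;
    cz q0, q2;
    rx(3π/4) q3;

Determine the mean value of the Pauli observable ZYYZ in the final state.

The expectation value of ZYYZ is 0. Key observation: gates 6-11 undo each other exactly, leaving only the rest of the circuit to track.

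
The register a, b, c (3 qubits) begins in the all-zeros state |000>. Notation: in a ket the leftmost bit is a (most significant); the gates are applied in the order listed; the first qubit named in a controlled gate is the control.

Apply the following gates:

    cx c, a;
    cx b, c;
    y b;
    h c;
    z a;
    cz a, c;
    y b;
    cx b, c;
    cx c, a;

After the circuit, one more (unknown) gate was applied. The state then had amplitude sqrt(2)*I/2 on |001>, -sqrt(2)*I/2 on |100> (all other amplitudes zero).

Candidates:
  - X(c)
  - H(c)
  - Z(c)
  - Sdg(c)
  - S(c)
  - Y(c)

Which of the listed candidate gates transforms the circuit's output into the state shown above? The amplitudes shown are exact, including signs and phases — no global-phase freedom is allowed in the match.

The unique candidate consistent with the amplitudes is Y(c).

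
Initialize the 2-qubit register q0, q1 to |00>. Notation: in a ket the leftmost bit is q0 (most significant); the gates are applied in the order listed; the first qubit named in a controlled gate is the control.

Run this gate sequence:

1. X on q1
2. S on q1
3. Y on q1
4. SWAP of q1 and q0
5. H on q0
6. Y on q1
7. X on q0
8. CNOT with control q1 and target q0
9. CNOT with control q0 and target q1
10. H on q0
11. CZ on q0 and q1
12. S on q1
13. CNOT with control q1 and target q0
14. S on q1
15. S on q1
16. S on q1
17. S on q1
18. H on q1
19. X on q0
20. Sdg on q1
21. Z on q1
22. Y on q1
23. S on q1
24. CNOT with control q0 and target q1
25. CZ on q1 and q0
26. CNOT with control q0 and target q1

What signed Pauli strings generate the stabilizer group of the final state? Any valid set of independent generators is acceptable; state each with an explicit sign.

The final state is stabilized by the group generated by +XZ, +ZY; other independent generating sets are equally valid. Key observation: gates 14-17 undo each other exactly, leaving only the rest of the circuit to track.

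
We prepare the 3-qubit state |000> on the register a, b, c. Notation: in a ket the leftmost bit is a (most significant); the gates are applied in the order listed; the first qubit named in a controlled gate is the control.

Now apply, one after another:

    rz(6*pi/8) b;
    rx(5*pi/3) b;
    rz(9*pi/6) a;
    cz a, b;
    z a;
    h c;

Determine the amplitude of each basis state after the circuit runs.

The resulting statevector has amplitude -sqrt(6)*exp(7*I*pi/8)/4 on |000>, -sqrt(6)*exp(7*I*pi/8)/4 on |001>, sqrt(2)*exp(3*I*pi/8)/4 on |010>, sqrt(2)*exp(3*I*pi/8)/4 on |011>, 0 on |100>, 0 on |101>, 0 on |110>, 0 on |111>.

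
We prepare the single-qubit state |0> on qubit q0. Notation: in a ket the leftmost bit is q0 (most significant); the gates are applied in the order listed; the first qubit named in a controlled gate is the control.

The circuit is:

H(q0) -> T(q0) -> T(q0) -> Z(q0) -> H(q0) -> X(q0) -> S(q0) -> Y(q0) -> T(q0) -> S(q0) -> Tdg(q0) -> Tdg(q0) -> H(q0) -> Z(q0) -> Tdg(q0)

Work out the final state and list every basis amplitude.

The resulting statevector has amplitude sqrt(2)*(1 - I - exp(I*pi/4) + exp(3*I*pi/4))/4 on |0>, sqrt(2)*(-1 + I + sqrt(2)*I)/4 on |1>.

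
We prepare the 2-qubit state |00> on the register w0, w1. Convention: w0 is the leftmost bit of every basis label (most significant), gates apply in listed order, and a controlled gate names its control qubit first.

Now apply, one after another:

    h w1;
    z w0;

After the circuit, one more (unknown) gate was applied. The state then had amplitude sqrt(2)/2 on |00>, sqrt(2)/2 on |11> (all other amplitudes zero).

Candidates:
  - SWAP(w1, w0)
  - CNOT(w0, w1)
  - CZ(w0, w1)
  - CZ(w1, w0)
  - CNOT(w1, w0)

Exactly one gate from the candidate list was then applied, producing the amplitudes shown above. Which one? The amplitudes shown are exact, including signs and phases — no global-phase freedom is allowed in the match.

The applied gate was CNOT(w1, w0).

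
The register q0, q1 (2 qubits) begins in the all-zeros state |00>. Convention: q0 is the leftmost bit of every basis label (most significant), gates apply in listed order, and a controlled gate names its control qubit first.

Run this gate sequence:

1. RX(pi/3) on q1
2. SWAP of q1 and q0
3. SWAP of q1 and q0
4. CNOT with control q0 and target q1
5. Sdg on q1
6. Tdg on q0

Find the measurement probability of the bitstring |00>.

Outcome |00> occurs with probability 3/4. Key observation: the block from step 2 through step 3 cancels to the identity and can be dropped.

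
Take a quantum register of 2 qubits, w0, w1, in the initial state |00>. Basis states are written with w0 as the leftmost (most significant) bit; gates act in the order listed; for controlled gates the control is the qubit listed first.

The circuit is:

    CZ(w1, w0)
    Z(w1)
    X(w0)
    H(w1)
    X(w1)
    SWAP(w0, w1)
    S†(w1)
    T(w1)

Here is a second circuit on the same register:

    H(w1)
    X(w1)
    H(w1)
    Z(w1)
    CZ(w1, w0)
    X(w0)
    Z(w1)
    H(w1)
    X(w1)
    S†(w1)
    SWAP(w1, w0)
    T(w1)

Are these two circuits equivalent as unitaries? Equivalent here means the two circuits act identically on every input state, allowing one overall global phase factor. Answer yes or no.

No — the two circuits implement different unitaries, even allowing a global phase.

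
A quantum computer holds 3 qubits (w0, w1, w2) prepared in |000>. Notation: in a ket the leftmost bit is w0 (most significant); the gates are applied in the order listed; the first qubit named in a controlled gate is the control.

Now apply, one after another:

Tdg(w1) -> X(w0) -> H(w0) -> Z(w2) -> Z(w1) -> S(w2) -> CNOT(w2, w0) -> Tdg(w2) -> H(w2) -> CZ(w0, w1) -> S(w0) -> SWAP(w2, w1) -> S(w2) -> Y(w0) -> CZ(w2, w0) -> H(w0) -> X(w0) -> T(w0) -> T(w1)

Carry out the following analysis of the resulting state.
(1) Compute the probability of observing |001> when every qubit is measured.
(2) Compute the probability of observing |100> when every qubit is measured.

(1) Outcome |001> occurs with probability 0.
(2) The probability of measuring |100> is 1/4.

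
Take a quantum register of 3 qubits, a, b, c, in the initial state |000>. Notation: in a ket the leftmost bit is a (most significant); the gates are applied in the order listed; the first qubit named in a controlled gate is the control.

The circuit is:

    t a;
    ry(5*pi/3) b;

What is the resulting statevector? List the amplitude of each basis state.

After the circuit, the state carries amplitude -sqrt(3)/2 on |000>, 1/2 on |010>, and 0 on every other basis state.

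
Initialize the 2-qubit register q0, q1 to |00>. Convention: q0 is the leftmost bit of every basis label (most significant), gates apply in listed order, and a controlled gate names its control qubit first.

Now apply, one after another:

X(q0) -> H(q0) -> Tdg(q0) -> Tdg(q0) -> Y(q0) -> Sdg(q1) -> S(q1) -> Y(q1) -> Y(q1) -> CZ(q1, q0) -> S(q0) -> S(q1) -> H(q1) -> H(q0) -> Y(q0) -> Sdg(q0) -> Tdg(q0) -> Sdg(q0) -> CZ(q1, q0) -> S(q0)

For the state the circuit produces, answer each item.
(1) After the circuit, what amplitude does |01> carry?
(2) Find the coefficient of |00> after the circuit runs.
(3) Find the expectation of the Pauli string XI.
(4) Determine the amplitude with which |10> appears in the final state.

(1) The amplitude on |01> is -sqrt(2)*I/2.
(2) The amplitude on |00> is -sqrt(2)*I/2.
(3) The expectation value of XI is 0.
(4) The amplitude on |10> is 0.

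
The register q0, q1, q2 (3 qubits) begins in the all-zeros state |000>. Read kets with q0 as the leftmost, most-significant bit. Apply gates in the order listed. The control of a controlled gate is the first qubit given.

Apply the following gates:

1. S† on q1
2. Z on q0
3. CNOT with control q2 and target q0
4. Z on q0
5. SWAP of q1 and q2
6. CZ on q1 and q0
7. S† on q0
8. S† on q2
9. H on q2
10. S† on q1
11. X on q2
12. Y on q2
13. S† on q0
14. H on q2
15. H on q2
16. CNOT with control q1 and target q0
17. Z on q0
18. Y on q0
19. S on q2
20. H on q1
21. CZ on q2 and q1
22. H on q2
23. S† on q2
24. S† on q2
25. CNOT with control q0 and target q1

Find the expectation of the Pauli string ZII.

In the final state, ZII has expectation -1.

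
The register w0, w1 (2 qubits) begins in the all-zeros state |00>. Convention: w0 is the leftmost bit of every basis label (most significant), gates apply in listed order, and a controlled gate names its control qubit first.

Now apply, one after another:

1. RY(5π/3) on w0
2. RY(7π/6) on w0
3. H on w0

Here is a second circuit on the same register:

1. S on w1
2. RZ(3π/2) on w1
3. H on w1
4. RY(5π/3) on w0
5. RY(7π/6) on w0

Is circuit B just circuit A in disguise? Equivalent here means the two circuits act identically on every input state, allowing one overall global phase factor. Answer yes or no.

No — the two circuits implement different unitaries, even allowing a global phase.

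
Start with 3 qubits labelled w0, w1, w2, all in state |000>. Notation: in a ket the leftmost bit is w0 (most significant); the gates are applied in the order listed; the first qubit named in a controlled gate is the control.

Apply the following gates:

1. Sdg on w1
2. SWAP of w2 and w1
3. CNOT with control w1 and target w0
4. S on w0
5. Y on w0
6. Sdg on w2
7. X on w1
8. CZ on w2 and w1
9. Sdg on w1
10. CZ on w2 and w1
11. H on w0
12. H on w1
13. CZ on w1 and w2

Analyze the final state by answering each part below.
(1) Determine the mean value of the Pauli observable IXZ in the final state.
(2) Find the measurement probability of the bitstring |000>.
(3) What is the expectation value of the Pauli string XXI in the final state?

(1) The observable IXZ averages to -1.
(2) A full measurement returns |000> with probability 1/4.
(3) In the final state, XXI has expectation 1.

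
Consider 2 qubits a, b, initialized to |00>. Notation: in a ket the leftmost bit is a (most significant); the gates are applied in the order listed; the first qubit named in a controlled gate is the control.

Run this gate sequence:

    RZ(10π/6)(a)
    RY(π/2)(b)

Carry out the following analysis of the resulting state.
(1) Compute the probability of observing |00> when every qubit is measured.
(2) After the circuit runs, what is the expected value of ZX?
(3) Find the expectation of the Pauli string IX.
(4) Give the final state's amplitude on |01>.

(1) The probability of measuring |00> is 1/2.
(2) In the final state, ZX has expectation 1.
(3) The expectation value of IX is 1.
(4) The amplitude on |01> is -sqrt(2)*exp(I*pi/6)/2.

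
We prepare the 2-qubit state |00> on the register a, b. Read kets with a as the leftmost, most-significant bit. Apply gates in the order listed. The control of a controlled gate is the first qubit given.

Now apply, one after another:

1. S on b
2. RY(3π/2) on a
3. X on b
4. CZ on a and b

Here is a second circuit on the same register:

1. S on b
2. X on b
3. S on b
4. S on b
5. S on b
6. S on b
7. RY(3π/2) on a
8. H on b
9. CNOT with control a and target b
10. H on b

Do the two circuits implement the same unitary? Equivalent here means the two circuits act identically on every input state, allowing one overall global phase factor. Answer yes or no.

Yes, they are equivalent — the unitaries differ by at most a global phase.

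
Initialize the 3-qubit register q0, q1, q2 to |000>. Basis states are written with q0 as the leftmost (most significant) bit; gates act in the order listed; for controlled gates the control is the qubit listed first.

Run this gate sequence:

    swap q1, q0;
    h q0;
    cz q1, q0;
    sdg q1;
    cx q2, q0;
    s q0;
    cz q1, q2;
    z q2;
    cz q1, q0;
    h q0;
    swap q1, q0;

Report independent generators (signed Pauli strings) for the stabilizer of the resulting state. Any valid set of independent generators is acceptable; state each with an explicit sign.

The stabilizer group can be generated by -IYI, +ZII, +IIZ, among other valid generating sets.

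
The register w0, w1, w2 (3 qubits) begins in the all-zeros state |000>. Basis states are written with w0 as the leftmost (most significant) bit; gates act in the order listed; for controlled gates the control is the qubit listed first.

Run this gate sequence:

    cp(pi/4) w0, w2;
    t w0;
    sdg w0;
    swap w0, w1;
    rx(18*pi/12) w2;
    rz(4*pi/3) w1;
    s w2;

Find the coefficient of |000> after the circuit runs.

The amplitude on |000> is sqrt(2)*exp(I*pi/3)/2.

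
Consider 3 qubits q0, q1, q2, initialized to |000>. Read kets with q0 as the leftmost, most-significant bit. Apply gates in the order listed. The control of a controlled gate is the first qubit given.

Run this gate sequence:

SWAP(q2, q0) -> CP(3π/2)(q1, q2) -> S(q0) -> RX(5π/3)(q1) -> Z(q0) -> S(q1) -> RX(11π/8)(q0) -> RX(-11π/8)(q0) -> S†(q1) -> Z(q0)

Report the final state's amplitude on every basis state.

The final amplitudes are -sqrt(3)/2 on |000>, -I/2 on |010>, and 0 on every other basis state. Key observation: steps 5-10 multiply out to the identity, so the circuit reduces to the remaining gates.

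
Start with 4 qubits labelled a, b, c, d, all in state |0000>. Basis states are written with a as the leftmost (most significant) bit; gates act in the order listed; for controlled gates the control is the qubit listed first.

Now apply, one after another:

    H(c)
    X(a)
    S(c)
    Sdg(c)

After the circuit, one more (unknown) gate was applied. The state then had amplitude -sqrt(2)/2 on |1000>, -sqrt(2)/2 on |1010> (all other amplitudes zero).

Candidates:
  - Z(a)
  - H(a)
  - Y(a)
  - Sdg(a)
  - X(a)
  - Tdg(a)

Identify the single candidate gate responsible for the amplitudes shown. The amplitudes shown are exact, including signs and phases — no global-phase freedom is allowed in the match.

The unique candidate consistent with the amplitudes is Z(a).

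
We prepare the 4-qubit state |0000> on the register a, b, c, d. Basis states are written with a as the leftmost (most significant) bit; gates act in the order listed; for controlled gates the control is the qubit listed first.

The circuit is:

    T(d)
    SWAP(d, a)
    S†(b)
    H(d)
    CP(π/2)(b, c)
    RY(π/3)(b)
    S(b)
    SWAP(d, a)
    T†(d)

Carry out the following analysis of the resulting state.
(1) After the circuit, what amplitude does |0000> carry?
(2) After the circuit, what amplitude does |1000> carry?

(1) The amplitude on |0000> is sqrt(6)/4.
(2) The amplitude on |1000> is sqrt(6)/4.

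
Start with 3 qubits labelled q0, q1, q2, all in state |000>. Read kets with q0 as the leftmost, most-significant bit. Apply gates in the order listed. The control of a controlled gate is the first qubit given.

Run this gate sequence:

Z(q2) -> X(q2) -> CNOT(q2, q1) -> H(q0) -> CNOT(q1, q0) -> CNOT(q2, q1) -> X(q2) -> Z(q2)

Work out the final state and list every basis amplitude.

After the circuit, the state carries amplitude sqrt(2)/2 on |000>, sqrt(2)/2 on |100>, and 0 on every other basis state.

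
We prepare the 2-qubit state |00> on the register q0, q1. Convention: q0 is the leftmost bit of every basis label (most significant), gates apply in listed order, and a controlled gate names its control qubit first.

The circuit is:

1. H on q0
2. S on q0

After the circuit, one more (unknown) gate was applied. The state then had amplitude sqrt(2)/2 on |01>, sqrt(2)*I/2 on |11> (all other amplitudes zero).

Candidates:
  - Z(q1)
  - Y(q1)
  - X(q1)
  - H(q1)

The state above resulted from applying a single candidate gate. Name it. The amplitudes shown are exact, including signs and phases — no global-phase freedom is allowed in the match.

The unique candidate consistent with the amplitudes is X(q1).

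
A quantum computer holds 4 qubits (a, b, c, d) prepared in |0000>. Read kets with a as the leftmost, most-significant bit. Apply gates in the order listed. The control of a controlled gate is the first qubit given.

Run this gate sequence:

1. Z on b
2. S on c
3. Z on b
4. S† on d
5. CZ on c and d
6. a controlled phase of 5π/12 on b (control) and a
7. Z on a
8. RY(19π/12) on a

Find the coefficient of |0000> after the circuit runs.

|0000> carries amplitude -sqrt(sqrt(2) + 2)/4 - sqrt(6 - 3*sqrt(2))/4 in the final state.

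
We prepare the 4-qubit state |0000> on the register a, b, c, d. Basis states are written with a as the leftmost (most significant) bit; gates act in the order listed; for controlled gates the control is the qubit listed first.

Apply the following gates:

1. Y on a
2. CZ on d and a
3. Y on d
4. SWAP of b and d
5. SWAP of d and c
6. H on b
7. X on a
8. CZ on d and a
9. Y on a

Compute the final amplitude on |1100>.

The amplitude on |1100> is sqrt(2)*I/2.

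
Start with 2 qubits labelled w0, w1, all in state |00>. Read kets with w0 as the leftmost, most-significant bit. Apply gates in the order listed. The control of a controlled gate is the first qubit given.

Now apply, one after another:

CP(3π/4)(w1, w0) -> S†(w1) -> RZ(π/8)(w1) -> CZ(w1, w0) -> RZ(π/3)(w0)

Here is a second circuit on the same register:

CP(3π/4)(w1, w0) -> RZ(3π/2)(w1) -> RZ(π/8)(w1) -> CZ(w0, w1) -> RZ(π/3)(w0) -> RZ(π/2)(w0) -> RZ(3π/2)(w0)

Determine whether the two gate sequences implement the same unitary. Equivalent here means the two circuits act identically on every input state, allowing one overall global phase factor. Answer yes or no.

Yes, they are equivalent — the unitaries differ by at most a global phase.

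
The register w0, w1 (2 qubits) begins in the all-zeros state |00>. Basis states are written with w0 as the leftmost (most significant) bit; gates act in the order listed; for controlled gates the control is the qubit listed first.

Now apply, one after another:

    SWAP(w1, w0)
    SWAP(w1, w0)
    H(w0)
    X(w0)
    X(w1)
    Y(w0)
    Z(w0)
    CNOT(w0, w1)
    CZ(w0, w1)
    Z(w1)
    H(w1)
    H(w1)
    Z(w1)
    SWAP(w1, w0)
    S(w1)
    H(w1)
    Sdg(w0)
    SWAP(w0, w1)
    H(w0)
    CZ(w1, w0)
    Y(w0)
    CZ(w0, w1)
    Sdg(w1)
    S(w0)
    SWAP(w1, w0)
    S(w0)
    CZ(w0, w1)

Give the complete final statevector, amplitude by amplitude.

The final amplitudes are -sqrt(2)*I/2 on |00>, 0 on |01>, 0 on |10>, sqrt(2)/2 on |11>. Key observation: gates 10-13 undo each other exactly, leaving only the rest of the circuit to track.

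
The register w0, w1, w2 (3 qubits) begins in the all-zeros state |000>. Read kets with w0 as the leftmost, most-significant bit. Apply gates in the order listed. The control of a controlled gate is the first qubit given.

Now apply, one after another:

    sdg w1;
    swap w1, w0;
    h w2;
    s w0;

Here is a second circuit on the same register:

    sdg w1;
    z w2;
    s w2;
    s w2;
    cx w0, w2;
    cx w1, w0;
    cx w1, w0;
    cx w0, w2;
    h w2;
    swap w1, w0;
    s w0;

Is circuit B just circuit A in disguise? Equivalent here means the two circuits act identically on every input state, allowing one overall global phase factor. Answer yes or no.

Yes, they are equivalent — the unitaries differ by at most a global phase.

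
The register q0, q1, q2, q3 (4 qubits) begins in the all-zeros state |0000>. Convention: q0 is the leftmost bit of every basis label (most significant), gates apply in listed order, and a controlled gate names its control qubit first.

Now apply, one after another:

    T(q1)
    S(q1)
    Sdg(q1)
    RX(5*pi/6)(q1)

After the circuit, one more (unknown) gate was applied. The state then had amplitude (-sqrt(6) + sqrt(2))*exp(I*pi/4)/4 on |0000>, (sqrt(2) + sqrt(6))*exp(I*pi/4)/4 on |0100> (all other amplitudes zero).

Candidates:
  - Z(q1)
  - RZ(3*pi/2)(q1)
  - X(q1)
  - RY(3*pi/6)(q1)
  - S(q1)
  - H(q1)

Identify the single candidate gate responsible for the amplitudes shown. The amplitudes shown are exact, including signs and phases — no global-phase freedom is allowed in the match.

The applied gate was RZ(3*pi/2)(q1). Key observation: gates 2-3 undo each other exactly, leaving only the rest of the circuit to track.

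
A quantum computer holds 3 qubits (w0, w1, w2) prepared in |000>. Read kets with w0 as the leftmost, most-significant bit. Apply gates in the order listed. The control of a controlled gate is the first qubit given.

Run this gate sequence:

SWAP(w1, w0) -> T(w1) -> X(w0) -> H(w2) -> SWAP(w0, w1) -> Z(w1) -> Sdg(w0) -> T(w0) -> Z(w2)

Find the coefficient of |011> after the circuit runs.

The final state's coefficient on |011> equals sqrt(2)/2.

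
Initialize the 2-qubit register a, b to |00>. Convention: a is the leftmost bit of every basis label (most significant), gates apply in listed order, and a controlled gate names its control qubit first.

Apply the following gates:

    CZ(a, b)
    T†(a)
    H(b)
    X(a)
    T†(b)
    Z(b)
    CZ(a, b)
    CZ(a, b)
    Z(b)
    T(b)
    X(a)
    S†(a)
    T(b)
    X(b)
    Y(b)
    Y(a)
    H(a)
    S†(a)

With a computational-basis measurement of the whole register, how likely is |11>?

The probability of measuring |11> is 1/4. Key observation: gates 4-11 undo each other exactly, leaving only the rest of the circuit to track.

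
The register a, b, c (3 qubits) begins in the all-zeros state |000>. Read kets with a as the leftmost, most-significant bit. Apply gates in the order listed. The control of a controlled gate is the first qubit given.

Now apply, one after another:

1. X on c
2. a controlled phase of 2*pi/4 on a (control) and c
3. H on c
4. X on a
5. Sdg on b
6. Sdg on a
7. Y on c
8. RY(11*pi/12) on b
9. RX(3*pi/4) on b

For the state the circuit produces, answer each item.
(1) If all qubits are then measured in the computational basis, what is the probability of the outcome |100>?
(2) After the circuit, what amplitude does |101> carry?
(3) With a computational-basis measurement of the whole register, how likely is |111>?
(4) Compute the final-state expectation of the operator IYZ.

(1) A full measurement returns |100> with probability sqrt(3)/16 + 5/16.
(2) The amplitude on |101> is (1 - I)*(1 + sqrt(3) - sqrt(6)*I)/8.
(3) Outcome |111> occurs with probability 3/16 - sqrt(3)/16.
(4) The expectation value of IYZ is 0.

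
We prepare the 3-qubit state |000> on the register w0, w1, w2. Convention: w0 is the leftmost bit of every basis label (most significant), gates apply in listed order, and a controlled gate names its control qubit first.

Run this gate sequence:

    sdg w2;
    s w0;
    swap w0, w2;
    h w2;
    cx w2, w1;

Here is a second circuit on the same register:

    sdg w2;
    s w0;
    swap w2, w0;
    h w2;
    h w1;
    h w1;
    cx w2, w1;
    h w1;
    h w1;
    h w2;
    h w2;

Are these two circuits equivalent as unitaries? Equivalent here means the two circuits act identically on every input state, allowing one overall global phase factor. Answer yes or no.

Yes — the two circuits implement the same unitary up to a global phase.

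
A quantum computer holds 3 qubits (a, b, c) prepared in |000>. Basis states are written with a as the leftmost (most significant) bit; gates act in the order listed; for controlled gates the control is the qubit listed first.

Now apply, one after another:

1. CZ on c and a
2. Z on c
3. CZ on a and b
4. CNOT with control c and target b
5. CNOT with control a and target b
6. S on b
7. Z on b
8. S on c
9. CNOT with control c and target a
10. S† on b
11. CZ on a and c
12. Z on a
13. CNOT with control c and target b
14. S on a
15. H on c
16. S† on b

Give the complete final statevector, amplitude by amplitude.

The final amplitudes are sqrt(2)/2 on |000>, sqrt(2)/2 on |001>, and 0 on every other basis state.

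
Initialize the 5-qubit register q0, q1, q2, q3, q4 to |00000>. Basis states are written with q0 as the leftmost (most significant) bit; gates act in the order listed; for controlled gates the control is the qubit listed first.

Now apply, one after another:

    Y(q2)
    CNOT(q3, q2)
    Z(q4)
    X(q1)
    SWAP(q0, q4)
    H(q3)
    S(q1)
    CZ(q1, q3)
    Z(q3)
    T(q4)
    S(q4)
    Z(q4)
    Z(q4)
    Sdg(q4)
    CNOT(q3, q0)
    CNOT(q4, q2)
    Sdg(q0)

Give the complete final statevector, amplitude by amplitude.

The final amplitudes are -sqrt(2)/2 on |01100>, sqrt(2)*I/2 on |11110>, and 0 on every other basis state. Key observation: the block from step 11 through step 14 cancels to the identity and can be dropped.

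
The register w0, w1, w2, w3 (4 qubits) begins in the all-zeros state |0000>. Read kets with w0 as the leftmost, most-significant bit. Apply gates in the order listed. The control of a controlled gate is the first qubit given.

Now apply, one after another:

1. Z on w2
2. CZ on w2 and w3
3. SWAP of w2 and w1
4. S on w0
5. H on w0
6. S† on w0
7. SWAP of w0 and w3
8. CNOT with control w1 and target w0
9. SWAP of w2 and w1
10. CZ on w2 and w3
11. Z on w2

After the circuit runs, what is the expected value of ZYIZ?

The observable ZYIZ averages to 0.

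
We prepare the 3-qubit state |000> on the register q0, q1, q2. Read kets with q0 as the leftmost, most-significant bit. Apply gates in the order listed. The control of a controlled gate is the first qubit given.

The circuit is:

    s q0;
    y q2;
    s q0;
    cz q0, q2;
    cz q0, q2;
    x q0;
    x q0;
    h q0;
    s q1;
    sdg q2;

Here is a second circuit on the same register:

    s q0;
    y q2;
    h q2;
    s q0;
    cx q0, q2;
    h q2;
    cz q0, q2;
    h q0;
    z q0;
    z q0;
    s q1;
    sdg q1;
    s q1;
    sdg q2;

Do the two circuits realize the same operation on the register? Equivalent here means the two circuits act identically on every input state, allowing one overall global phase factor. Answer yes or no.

Yes: on every input state the two circuits agree up to one overall phase factor.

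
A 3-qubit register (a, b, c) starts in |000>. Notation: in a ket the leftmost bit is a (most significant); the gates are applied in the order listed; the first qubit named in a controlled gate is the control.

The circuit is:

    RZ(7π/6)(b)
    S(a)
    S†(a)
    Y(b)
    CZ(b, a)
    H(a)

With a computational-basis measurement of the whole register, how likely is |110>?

The probability of measuring |110> is 1/2.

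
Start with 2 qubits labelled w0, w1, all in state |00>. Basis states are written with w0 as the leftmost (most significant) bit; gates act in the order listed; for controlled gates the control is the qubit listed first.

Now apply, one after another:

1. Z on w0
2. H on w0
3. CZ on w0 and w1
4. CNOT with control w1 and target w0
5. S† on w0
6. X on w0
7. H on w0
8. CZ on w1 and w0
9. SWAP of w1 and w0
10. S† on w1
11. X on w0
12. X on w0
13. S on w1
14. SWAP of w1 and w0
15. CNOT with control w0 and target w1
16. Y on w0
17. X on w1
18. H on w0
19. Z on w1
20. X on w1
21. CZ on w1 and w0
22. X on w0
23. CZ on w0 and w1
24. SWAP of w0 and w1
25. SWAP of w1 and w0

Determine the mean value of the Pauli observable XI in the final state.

In the final state, XI has expectation 0.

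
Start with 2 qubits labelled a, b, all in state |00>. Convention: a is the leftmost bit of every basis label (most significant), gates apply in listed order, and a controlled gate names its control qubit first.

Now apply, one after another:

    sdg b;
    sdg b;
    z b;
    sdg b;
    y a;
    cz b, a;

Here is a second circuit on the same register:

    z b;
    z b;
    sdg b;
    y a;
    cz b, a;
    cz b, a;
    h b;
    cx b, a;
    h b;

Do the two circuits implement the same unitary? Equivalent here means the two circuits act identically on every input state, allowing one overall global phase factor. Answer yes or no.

No: there is an input state on which the two circuits produce genuinely different outputs (not merely differing by a phase).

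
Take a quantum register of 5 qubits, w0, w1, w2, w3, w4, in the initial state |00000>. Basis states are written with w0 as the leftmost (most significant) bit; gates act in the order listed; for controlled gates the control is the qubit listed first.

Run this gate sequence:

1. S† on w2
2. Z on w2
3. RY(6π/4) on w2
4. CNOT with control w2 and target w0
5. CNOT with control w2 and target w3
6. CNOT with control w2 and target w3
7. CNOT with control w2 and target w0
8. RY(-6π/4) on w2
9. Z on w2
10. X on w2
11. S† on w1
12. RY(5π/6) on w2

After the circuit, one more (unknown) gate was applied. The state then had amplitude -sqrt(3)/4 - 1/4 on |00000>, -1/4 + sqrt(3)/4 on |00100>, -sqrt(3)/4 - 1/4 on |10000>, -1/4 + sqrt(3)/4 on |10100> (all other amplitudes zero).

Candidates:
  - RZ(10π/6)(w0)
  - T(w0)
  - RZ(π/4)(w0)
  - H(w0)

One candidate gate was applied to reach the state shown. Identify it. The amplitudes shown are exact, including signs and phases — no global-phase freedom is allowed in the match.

It was H(w0) that produced the state shown. Key observation: steps 2-9 multiply out to the identity, so the circuit reduces to the remaining gates.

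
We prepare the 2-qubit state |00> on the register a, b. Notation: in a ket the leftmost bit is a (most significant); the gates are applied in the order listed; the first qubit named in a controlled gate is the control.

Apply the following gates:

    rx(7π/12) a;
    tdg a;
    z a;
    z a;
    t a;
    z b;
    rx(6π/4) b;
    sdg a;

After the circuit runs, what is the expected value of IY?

In the final state, IY has expectation 1. Key observation: the block from step 2 through step 5 cancels to the identity and can be dropped.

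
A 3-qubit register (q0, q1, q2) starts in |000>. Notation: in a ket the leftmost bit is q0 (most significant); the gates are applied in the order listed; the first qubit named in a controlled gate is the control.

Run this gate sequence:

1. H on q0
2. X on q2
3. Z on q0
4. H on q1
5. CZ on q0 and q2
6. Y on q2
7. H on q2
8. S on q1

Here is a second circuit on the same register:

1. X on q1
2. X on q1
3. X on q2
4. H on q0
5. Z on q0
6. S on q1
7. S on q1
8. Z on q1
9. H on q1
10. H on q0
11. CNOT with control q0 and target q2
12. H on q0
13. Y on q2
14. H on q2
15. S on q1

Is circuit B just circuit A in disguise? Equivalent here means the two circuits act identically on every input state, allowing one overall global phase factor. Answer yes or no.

No — the two circuits implement different unitaries, even allowing a global phase.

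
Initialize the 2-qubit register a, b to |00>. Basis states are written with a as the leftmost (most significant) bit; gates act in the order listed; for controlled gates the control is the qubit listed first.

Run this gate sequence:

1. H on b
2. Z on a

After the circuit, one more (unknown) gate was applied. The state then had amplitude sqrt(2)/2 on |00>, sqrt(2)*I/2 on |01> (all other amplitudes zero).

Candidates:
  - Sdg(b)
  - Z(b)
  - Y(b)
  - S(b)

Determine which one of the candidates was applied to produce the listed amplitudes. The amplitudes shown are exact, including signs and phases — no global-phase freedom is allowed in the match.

The applied gate was S(b).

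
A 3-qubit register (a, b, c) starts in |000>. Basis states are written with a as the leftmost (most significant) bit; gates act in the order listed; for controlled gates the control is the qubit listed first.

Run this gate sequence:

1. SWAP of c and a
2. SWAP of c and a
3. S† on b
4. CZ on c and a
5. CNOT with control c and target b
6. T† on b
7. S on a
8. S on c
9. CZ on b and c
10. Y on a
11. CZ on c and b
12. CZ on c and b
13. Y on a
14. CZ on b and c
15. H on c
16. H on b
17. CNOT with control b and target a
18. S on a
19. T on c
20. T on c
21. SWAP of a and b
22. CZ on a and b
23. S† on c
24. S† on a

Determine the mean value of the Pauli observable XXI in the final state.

The expectation value of XXI is -1. Key observation: steps 9-14 multiply out to the identity, so the circuit reduces to the remaining gates.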